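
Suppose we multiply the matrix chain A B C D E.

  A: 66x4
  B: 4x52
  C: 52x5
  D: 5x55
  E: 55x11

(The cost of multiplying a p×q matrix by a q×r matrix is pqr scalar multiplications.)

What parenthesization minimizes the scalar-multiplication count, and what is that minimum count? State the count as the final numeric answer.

Adjacent pairs: AB = 66·4·52 = 13728; BC = 4·52·5 = 1040; CD = 52·5·55 = 14300; DE = 5·55·11 = 3025.
Length 3: A..C: k=1: 0+1040+66·4·5=2360; k=2: 13728+0+66·52·5=30888 → min 2360 | B..D: k=2: 0+14300+4·52·55=25740; k=3: 1040+0+4·5·55=2140 → min 2140 | C..E: k=3: 0+3025+52·5·11=5885; k=4: 14300+0+52·55·11=45760 → min 5885.
Length 4: A..D: k=1: 0+2140+66·4·55=16660; k=2: 13728+14300+66·52·55=216788; k=3: 2360+0+66·5·55=20510 → min 16660 | B..E: k=2: 0+5885+4·52·11=8173; k=3: 1040+3025+4·5·11=4285; k=4: 2140+0+4·55·11=4560 → min 4285.
Length 5: A..E: k=1: 0+4285+66·4·11=7189; k=2: 13728+5885+66·52·11=57365; k=3: 2360+3025+66·5·11=9015; k=4: 16660+0+66·55·11=56590 → min 7189.
Optimal parenthesization: (A ((B C) (D E))) with cost 7189.

7189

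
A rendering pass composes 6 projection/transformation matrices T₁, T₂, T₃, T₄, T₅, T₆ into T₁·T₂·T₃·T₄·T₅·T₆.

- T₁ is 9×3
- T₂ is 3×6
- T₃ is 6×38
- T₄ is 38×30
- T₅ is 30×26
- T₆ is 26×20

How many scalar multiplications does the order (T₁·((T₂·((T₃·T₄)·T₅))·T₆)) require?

(T₃·T₄): 6×38 by 38×30 → 6×30, cost 6·38·30 = 6840
((T₃·T₄)·T₅): 6×30 by 30×26 → 6×26, cost 6·30·26 = 4680; cumulative 11520
(T₂·((T₃·T₄)·T₅)): 3×6 by 6×26 → 3×26, cost 3·6·26 = 468; cumulative 11988
((T₂·((T₃·T₄)·T₅))·T₆): 3×26 by 26×20 → 3×20, cost 3·26·20 = 1560; cumulative 13548
(T₁·((T₂·((T₃·T₄)·T₅))·T₆)): 9×3 by 3×20 → 9×20, cost 9·3·20 = 540; cumulative 14088
Total: 14088 scalar multiplications.

14088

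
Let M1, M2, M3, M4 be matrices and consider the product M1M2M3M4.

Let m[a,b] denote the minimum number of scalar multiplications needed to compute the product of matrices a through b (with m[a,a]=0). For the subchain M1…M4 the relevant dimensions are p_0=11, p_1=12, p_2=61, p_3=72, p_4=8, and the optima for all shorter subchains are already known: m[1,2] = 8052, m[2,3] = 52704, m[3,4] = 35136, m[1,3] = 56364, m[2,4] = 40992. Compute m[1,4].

m[1,4] = min over k∈[1,3] of m[1,k]+m[k+1,4]+p_{0}·p_k·p_{4}.
k=1: 0 + 40992 + 11·12·8 = 42048; k=2: 8052 + 35136 + 11·61·8 = 48556; k=3: 56364 + 0 + 11·72·8 = 62700.
Minimum: 42048 at k=1.

42048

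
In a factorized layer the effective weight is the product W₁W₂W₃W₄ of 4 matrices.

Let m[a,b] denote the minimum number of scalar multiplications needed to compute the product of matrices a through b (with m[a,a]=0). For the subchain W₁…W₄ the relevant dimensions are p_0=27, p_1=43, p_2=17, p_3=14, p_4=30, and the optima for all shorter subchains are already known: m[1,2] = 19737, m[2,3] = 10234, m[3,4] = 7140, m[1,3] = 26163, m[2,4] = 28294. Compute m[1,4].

m[1,4] = min over k∈[1,3] of m[1,k]+m[k+1,4]+p_{0}·p_k·p_{4}.
k=1: 0 + 28294 + 27·43·30 = 63124; k=2: 19737 + 7140 + 27·17·30 = 40647; k=3: 26163 + 0 + 27·14·30 = 37503.
Minimum: 37503 at k=3.

37503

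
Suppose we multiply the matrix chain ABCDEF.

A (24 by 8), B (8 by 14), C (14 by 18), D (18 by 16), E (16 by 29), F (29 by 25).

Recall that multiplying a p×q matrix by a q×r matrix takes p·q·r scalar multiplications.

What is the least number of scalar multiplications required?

18632

Adjacent pairs: AB = 24·8·14 = 2688; BC = 8·14·18 = 2016; CD = 14·18·16 = 4032; DE = 18·16·29 = 8352; EF = 16·29·25 = 11600.
Length 3: A..C: k=1: 0+2016+24·8·18=5472; k=2: 2688+0+24·14·18=8736 → min 5472 | B..D: k=2: 0+4032+8·14·16=5824; k=3: 2016+0+8·18·16=4320 → min 4320 | C..E: k=3: 0+8352+14·18·29=15660; k=4: 4032+0+14·16·29=10528 → min 10528 | D..F: k=4: 0+11600+18·16·25=18800; k=5: 8352+0+18·29·25=21402 → min 18800.
Length 4: A..D: k=1: 0+4320+24·8·16=7392; k=2: 2688+4032+24·14·16=12096; k=3: 5472+0+24·18·16=12384 → min 7392 | B..E: k=2: 0+10528+8·14·29=13776; k=3: 2016+8352+8·18·29=14544; k=4: 4320+0+8·16·29=8032 → min 8032 | C..F: k=3: 0+18800+14·18·25=25100; k=4: 4032+11600+14·16·25=21232; k=5: 10528+0+14·29·25=20678 → min 20678.
Length 5: A..E: k=1: 0+8032+24·8·29=13600; k=2: 2688+10528+24·14·29=22960; k=3: 5472+8352+24·18·29=26352; k=4: 7392+0+24·16·29=18528 → min 13600 | B..F: k=2: 0+20678+8·14·25=23478; k=3: 2016+18800+8·18·25=24416; k=4: 4320+11600+8·16·25=19120; k=5: 8032+0+8·29·25=13832 → min 13832.
Length 6: A..F: k=1: 0+13832+24·8·25=18632; k=2: 2688+20678+24·14·25=31766; k=3: 5472+18800+24·18·25=35072; k=4: 7392+11600+24·16·25=28592; k=5: 13600+0+24·29·25=31000 → min 18632.
Optimal order: (A((((BC)D)E)F)) with cost 18632.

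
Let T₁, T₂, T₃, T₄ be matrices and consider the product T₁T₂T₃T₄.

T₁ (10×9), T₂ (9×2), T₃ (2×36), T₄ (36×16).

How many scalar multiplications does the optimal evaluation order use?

1652

Adjacent pairs: T₁T₂ = 10·9·2 = 180; T₂T₃ = 9·2·36 = 648; T₃T₄ = 2·36·16 = 1152.
Length 3: T₁..T₃: k=1: 0+648+10·9·36=3888; k=2: 180+0+10·2·36=900 → min 900 | T₂..T₄: k=2: 0+1152+9·2·16=1440; k=3: 648+0+9·36·16=5832 → min 1440.
Length 4: T₁..T₄: k=1: 0+1440+10·9·16=2880; k=2: 180+1152+10·2·16=1652; k=3: 900+0+10·36·16=6660 → min 1652.
Optimal order: ((T₁T₂)(T₃T₄)) with cost 1652.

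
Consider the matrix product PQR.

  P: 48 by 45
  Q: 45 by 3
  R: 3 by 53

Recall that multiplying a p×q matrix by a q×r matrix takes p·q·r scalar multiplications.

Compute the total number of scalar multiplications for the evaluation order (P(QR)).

121635

(QR): 45×3 by 3×53 → 45×53, cost 45·3·53 = 7155
(P(QR)): 48×45 by 45×53 → 48×53, cost 48·45·53 = 114480; cumulative 121635
Total: 121635 scalar multiplications.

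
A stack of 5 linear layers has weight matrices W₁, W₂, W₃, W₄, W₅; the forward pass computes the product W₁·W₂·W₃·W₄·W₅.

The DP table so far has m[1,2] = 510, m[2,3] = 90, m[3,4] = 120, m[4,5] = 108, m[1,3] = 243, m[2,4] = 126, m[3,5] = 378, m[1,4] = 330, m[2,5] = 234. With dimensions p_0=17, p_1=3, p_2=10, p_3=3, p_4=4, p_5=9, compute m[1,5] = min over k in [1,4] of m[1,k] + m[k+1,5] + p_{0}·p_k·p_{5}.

m[1,5] = min over k∈[1,4] of m[1,k]+m[k+1,5]+p_{0}·p_k·p_{5}.
k=1: 0 + 234 + 17·3·9 = 693; k=2: 510 + 378 + 17·10·9 = 2418; k=3: 243 + 108 + 17·3·9 = 810; k=4: 330 + 0 + 17·4·9 = 942.
Minimum: 693 at k=1.

693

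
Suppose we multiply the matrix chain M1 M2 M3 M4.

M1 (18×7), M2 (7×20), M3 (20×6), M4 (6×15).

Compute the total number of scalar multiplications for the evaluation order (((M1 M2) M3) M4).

(M1 M2): 18×7 by 7×20 → 18×20, cost 18·7·20 = 2520
((M1 M2) M3): 18×20 by 20×6 → 18×6, cost 18·20·6 = 2160; cumulative 4680
(((M1 M2) M3) M4): 18×6 by 6×15 → 18×15, cost 18·6·15 = 1620; cumulative 6300
Total: 6300 scalar multiplications.

6300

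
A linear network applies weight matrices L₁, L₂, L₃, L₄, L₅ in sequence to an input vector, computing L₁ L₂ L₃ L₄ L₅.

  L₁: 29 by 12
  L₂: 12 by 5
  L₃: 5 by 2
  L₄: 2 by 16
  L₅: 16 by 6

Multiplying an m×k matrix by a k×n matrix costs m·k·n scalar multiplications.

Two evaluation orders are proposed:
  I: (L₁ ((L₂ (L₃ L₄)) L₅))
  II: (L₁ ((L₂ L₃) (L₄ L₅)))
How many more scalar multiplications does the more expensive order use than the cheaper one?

Order I = (L₁ ((L₂ (L₃ L₄)) L₅)): (L₃ L₄): 5×2 by 2×16 → 5×16, cost 5·2·16 = 160; (L₂ (L₃ L₄)): 12×5 by 5×16 → 12×16, cost 12·5·16 = 960; cumulative 1120; ((L₂ (L₃ L₄)) L₅): 12×16 by 16×6 → 12×6, cost 12·16·6 = 1152; cumulative 2272; (L₁ ((L₂ (L₃ L₄)) L₅)): 29×12 by 12×6 → 29×6, cost 29·12·6 = 2088; cumulative 4360. Total 4360.
Order II = (L₁ ((L₂ L₃) (L₄ L₅))): (L₂ L₃): 12×5 by 5×2 → 12×2, cost 12·5·2 = 120; (L₄ L₅): 2×16 by 16×6 → 2×6, cost 2·16·6 = 192; ((L₂ L₃) (L₄ L₅)): 12×2 by 2×6 → 12×6, cost 12·2·6 = 144; cumulative 456; (L₁ ((L₂ L₃) (L₄ L₅))): 29×12 by 12×6 → 29×6, cost 29·12·6 = 2088; cumulative 2544. Total 2544.
Difference: |4360 − 2544| = 1816.

1816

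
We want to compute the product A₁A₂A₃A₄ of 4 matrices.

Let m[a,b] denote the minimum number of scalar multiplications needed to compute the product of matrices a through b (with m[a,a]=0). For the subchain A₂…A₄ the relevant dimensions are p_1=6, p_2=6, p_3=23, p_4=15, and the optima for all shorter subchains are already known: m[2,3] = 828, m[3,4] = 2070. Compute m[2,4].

m[2,4] = min over k∈[2,3] of m[2,k]+m[k+1,4]+p_{1}·p_k·p_{4}.
k=2: 0 + 2070 + 6·6·15 = 2610; k=3: 828 + 0 + 6·23·15 = 2898.
Minimum: 2610 at k=2.

2610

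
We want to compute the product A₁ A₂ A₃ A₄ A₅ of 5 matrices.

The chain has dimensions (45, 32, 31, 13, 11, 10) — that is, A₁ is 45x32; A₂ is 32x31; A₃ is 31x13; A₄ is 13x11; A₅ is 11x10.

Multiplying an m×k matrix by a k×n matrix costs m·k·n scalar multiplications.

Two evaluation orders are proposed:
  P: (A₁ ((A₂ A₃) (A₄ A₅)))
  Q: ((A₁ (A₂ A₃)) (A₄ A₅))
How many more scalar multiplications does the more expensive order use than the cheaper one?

Order P = (A₁ ((A₂ A₃) (A₄ A₅))): (A₂ A₃): 32×31 by 31×13 → 32×13, cost 32·31·13 = 12896; (A₄ A₅): 13×11 by 11×10 → 13×10, cost 13·11·10 = 1430; ((A₂ A₃) (A₄ A₅)): 32×13 by 13×10 → 32×10, cost 32·13·10 = 4160; cumulative 18486; (A₁ ((A₂ A₃) (A₄ A₅))): 45×32 by 32×10 → 45×10, cost 45·32·10 = 14400; cumulative 32886. Total 32886.
Order Q = ((A₁ (A₂ A₃)) (A₄ A₅)): (A₂ A₃): 32×31 by 31×13 → 32×13, cost 32·31·13 = 12896; (A₁ (A₂ A₃)): 45×32 by 32×13 → 45×13, cost 45·32·13 = 18720; cumulative 31616; (A₄ A₅): 13×11 by 11×10 → 13×10, cost 13·11·10 = 1430; ((A₁ (A₂ A₃)) (A₄ A₅)): 45×13 by 13×10 → 45×10, cost 45·13·10 = 5850; cumulative 38896. Total 38896.
Difference: |32886 − 38896| = 6010.

6010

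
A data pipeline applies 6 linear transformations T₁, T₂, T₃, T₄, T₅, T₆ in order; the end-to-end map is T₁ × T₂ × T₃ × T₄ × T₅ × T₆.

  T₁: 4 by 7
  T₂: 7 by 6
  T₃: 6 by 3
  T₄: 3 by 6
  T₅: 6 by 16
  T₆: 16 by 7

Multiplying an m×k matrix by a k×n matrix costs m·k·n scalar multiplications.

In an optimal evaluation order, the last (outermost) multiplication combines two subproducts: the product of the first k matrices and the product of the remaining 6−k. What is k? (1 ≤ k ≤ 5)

3

Adjacent pairs: T₁T₂ = 4·7·6 = 168; T₂T₃ = 7·6·3 = 126; T₃T₄ = 6·3·6 = 108; T₄T₅ = 3·6·16 = 288; T₅T₆ = 6·16·7 = 672.
Length 3: T₁..T₃: k=1: 0+126+4·7·3=210; k=2: 168+0+4·6·3=240 → min 210 | T₂..T₄: k=2: 0+108+7·6·6=360; k=3: 126+0+7·3·6=252 → min 252 | T₃..T₅: k=3: 0+288+6·3·16=576; k=4: 108+0+6·6·16=684 → min 576 | T₄..T₆: k=4: 0+672+3·6·7=798; k=5: 288+0+3·16·7=624 → min 624.
Length 4: T₁..T₄: k=1: 0+252+4·7·6=420; k=2: 168+108+4·6·6=420; k=3: 210+0+4·3·6=282 → min 282 | T₂..T₅: k=2: 0+576+7·6·16=1248; k=3: 126+288+7·3·16=750; k=4: 252+0+7·6·16=924 → min 750 | T₃..T₆: k=3: 0+624+6·3·7=750; k=4: 108+672+6·6·7=1032; k=5: 576+0+6·16·7=1248 → min 750.
Length 5: T₁..T₅: k=1: 0+750+4·7·16=1198; k=2: 168+576+4·6·16=1128; k=3: 210+288+4·3·16=690; k=4: 282+0+4·6·16=666 → min 666 | T₂..T₆: k=2: 0+750+7·6·7=1044; k=3: 126+624+7·3·7=897; k=4: 252+672+7·6·7=1218; k=5: 750+0+7·16·7=1534 → min 897.
Top-level splits: k=1: (T₁..T₁)·(T₂..T₆) → 0+897+4·7·7 = 1093; k=2: (T₁..T₂)·(T₃..T₆) → 168+750+4·6·7 = 1086; k=3: (T₁..T₃)·(T₄..T₆) → 210+624+4·3·7 = 918; k=4: (T₁..T₄)·(T₅..T₆) → 282+672+4·6·7 = 1122; k=5: (T₁..T₅)·(T₆..T₆) → 666+0+4·16·7 = 1114.
Best split is after T₃, i.e. k = 3.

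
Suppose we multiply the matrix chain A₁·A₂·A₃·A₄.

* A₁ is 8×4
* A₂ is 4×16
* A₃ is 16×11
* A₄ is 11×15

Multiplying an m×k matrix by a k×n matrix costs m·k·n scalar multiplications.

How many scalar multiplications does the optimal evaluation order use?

Adjacent pairs: A₁A₂ = 8·4·16 = 512; A₂A₃ = 4·16·11 = 704; A₃A₄ = 16·11·15 = 2640.
Length 3: A₁..A₃: k=1: 0+704+8·4·11=1056; k=2: 512+0+8·16·11=1920 → min 1056 | A₂..A₄: k=2: 0+2640+4·16·15=3600; k=3: 704+0+4·11·15=1364 → min 1364.
Length 4: A₁..A₄: k=1: 0+1364+8·4·15=1844; k=2: 512+2640+8·16·15=5072; k=3: 1056+0+8·11·15=2376 → min 1844.
Optimal order: (A₁·((A₂·A₃)·A₄)) with cost 1844.

1844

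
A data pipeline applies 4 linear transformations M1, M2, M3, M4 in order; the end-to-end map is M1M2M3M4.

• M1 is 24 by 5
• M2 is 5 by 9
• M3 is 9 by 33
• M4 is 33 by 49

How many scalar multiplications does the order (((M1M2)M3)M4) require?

47016

(M1M2): 24×5 by 5×9 → 24×9, cost 24·5·9 = 1080
((M1M2)M3): 24×9 by 9×33 → 24×33, cost 24·9·33 = 7128; cumulative 8208
(((M1M2)M3)M4): 24×33 by 33×49 → 24×49, cost 24·33·49 = 38808; cumulative 47016
Total: 47016 scalar multiplications.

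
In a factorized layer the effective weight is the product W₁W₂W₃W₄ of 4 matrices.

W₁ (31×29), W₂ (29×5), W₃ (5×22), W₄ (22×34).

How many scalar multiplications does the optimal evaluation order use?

Adjacent pairs: W₁W₂ = 31·29·5 = 4495; W₂W₃ = 29·5·22 = 3190; W₃W₄ = 5·22·34 = 3740.
Length 3: W₁..W₃: k=1: 0+3190+31·29·22=22968; k=2: 4495+0+31·5·22=7905 → min 7905 | W₂..W₄: k=2: 0+3740+29·5·34=8670; k=3: 3190+0+29·22·34=24882 → min 8670.
Length 4: W₁..W₄: k=1: 0+8670+31·29·34=39236; k=2: 4495+3740+31·5·34=13505; k=3: 7905+0+31·22·34=31093 → min 13505.
Optimal order: ((W₁W₂)(W₃W₄)) with cost 13505.

13505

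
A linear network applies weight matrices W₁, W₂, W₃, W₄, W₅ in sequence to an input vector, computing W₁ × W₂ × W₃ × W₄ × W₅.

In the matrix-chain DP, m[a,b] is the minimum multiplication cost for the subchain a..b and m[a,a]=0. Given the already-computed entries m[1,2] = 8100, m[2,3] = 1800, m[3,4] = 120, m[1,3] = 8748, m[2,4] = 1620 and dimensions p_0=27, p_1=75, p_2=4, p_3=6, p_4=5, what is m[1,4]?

m[1,4] = min over k∈[1,3] of m[1,k]+m[k+1,4]+p_{0}·p_k·p_{4}.
k=1: 0 + 1620 + 27·75·5 = 11745; k=2: 8100 + 120 + 27·4·5 = 8760; k=3: 8748 + 0 + 27·6·5 = 9558.
Minimum: 8760 at k=2.

8760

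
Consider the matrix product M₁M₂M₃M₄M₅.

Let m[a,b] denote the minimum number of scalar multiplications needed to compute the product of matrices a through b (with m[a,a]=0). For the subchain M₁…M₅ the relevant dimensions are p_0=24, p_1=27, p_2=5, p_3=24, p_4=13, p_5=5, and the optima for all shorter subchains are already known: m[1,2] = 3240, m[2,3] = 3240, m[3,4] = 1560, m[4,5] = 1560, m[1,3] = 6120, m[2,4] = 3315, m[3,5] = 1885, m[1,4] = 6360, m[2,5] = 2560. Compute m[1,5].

m[1,5] = min over k∈[1,4] of m[1,k]+m[k+1,5]+p_{0}·p_k·p_{5}.
k=1: 0 + 2560 + 24·27·5 = 5800; k=2: 3240 + 1885 + 24·5·5 = 5725; k=3: 6120 + 1560 + 24·24·5 = 10560; k=4: 6360 + 0 + 24·13·5 = 7920.
Minimum: 5725 at k=2.

5725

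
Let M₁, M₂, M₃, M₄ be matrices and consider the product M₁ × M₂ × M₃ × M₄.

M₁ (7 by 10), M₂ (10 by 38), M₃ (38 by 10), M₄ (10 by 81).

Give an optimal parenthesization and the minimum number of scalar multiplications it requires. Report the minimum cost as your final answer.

10170

Adjacent pairs: M₁M₂ = 7·10·38 = 2660; M₂M₃ = 10·38·10 = 3800; M₃M₄ = 38·10·81 = 30780.
Length 3: M₁..M₃: k=1: 0+3800+7·10·10=4500; k=2: 2660+0+7·38·10=5320 → min 4500 | M₂..M₄: k=2: 0+30780+10·38·81=61560; k=3: 3800+0+10·10·81=11900 → min 11900.
Length 4: M₁..M₄: k=1: 0+11900+7·10·81=17570; k=2: 2660+30780+7·38·81=54986; k=3: 4500+0+7·10·81=10170 → min 10170.
Optimal parenthesization: ((M₁ × (M₂ × M₃)) × M₄) with cost 10170.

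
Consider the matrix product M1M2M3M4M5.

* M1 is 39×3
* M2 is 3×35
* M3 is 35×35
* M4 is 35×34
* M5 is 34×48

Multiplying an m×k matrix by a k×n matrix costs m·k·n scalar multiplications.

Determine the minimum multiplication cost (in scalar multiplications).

17757

Adjacent pairs: M1M2 = 39·3·35 = 4095; M2M3 = 3·35·35 = 3675; M3M4 = 35·35·34 = 41650; M4M5 = 35·34·48 = 57120.
Length 3: M1..M3: k=1: 0+3675+39·3·35=7770; k=2: 4095+0+39·35·35=51870 → min 7770 | M2..M4: k=2: 0+41650+3·35·34=45220; k=3: 3675+0+3·35·34=7245 → min 7245 | M3..M5: k=3: 0+57120+35·35·48=115920; k=4: 41650+0+35·34·48=98770 → min 98770.
Length 4: M1..M4: k=1: 0+7245+39·3·34=11223; k=2: 4095+41650+39·35·34=92155; k=3: 7770+0+39·35·34=54180 → min 11223 | M2..M5: k=2: 0+98770+3·35·48=103810; k=3: 3675+57120+3·35·48=65835; k=4: 7245+0+3·34·48=12141 → min 12141.
Length 5: M1..M5: k=1: 0+12141+39·3·48=17757; k=2: 4095+98770+39·35·48=168385; k=3: 7770+57120+39·35·48=130410; k=4: 11223+0+39·34·48=74871 → min 17757.
Optimal order: (M1(((M2M3)M4)M5)) with cost 17757.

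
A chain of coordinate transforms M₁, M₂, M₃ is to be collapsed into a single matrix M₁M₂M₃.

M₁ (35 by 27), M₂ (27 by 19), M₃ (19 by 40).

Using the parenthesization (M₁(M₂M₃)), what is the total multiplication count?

58320

(M₂M₃): 27×19 by 19×40 → 27×40, cost 27·19·40 = 20520
(M₁(M₂M₃)): 35×27 by 27×40 → 35×40, cost 35·27·40 = 37800; cumulative 58320
Total: 58320 scalar multiplications.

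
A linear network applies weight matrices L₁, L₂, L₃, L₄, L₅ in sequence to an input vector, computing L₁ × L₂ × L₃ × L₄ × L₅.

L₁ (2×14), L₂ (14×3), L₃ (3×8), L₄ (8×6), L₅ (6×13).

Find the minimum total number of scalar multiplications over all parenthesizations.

384

Adjacent pairs: L₁L₂ = 2·14·3 = 84; L₂L₃ = 14·3·8 = 336; L₃L₄ = 3·8·6 = 144; L₄L₅ = 8·6·13 = 624.
Length 3: L₁..L₃: k=1: 0+336+2·14·8=560; k=2: 84+0+2·3·8=132 → min 132 | L₂..L₄: k=2: 0+144+14·3·6=396; k=3: 336+0+14·8·6=1008 → min 396 | L₃..L₅: k=3: 0+624+3·8·13=936; k=4: 144+0+3·6·13=378 → min 378.
Length 4: L₁..L₄: k=1: 0+396+2·14·6=564; k=2: 84+144+2·3·6=264; k=3: 132+0+2·8·6=228 → min 228 | L₂..L₅: k=2: 0+378+14·3·13=924; k=3: 336+624+14·8·13=2416; k=4: 396+0+14·6·13=1488 → min 924.
Length 5: L₁..L₅: k=1: 0+924+2·14·13=1288; k=2: 84+378+2·3·13=540; k=3: 132+624+2·8·13=964; k=4: 228+0+2·6·13=384 → min 384.
Optimal order: ((((L₁ × L₂) × L₃) × L₄) × L₅) with cost 384.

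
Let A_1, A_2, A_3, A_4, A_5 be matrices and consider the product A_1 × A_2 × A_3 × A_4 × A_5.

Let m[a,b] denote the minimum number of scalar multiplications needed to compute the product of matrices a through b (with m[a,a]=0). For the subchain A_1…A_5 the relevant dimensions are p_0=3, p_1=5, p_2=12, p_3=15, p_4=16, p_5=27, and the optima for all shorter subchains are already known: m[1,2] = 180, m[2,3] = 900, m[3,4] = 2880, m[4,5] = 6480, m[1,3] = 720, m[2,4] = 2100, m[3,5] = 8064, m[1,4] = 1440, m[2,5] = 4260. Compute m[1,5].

2736

m[1,5] = min over k∈[1,4] of m[1,k]+m[k+1,5]+p_{0}·p_k·p_{5}.
k=1: 0 + 4260 + 3·5·27 = 4665; k=2: 180 + 8064 + 3·12·27 = 9216; k=3: 720 + 6480 + 3·15·27 = 8415; k=4: 1440 + 0 + 3·16·27 = 2736.
Minimum: 2736 at k=4.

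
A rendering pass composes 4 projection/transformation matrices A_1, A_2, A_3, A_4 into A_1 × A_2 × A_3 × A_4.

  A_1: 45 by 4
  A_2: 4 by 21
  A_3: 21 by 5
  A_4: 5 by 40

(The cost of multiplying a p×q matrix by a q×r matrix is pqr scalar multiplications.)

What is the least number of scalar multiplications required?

Adjacent pairs: A_1A_2 = 45·4·21 = 3780; A_2A_3 = 4·21·5 = 420; A_3A_4 = 21·5·40 = 4200.
Length 3: A_1..A_3: k=1: 0+420+45·4·5=1320; k=2: 3780+0+45·21·5=8505 → min 1320 | A_2..A_4: k=2: 0+4200+4·21·40=7560; k=3: 420+0+4·5·40=1220 → min 1220.
Length 4: A_1..A_4: k=1: 0+1220+45·4·40=8420; k=2: 3780+4200+45·21·40=45780; k=3: 1320+0+45·5·40=10320 → min 8420.
Optimal order: (A_1 × ((A_2 × A_3) × A_4)) with cost 8420.

8420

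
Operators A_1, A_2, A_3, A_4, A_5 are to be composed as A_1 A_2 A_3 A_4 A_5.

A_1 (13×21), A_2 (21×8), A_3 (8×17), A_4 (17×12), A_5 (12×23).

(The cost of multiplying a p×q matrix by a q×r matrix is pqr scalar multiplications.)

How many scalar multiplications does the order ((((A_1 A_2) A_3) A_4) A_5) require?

(A_1 A_2): 13×21 by 21×8 → 13×8, cost 13·21·8 = 2184
((A_1 A_2) A_3): 13×8 by 8×17 → 13×17, cost 13·8·17 = 1768; cumulative 3952
(((A_1 A_2) A_3) A_4): 13×17 by 17×12 → 13×12, cost 13·17·12 = 2652; cumulative 6604
((((A_1 A_2) A_3) A_4) A_5): 13×12 by 12×23 → 13×23, cost 13·12·23 = 3588; cumulative 10192
Total: 10192 scalar multiplications.

10192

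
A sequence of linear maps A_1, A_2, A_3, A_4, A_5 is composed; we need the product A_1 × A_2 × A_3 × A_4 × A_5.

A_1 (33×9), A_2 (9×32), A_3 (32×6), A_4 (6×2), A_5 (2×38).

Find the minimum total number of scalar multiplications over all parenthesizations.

Adjacent pairs: A_1A_2 = 33·9·32 = 9504; A_2A_3 = 9·32·6 = 1728; A_3A_4 = 32·6·2 = 384; A_4A_5 = 6·2·38 = 456.
Length 3: A_1..A_3: k=1: 0+1728+33·9·6=3510; k=2: 9504+0+33·32·6=15840 → min 3510 | A_2..A_4: k=2: 0+384+9·32·2=960; k=3: 1728+0+9·6·2=1836 → min 960 | A_3..A_5: k=3: 0+456+32·6·38=7752; k=4: 384+0+32·2·38=2816 → min 2816.
Length 4: A_1..A_4: k=1: 0+960+33·9·2=1554; k=2: 9504+384+33·32·2=12000; k=3: 3510+0+33·6·2=3906 → min 1554 | A_2..A_5: k=2: 0+2816+9·32·38=13760; k=3: 1728+456+9·6·38=4236; k=4: 960+0+9·2·38=1644 → min 1644.
Length 5: A_1..A_5: k=1: 0+1644+33·9·38=12930; k=2: 9504+2816+33·32·38=52448; k=3: 3510+456+33·6·38=11490; k=4: 1554+0+33·2·38=4062 → min 4062.
Optimal order: ((A_1 × (A_2 × (A_3 × A_4))) × A_5) with cost 4062.

4062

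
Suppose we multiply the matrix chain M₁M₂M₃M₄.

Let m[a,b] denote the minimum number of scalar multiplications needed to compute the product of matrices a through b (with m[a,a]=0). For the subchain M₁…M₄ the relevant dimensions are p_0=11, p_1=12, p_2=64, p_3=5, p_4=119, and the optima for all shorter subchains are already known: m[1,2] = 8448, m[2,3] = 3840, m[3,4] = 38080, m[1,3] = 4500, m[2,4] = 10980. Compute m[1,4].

11045

m[1,4] = min over k∈[1,3] of m[1,k]+m[k+1,4]+p_{0}·p_k·p_{4}.
k=1: 0 + 10980 + 11·12·119 = 26688; k=2: 8448 + 38080 + 11·64·119 = 130304; k=3: 4500 + 0 + 11·5·119 = 11045.
Minimum: 11045 at k=3.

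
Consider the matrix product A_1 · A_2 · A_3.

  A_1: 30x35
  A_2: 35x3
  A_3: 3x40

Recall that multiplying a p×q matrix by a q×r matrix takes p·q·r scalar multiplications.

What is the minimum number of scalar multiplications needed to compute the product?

6750

Order (A_1 · (A_2 · A_3)): (A_2 · A_3): 35×3 by 3×40 → 35×40, cost 35·3·40 = 4200; (A_1 · (A_2 · A_3)): 30×35 by 35×40 → 30×40, cost 30·35·40 = 42000; cumulative 46200. Total 46200.
Order ((A_1 · A_2) · A_3): (A_1 · A_2): 30×35 by 35×3 → 30×3, cost 30·35·3 = 3150; ((A_1 · A_2) · A_3): 30×3 by 3×40 → 30×40, cost 30·3·40 = 3600; cumulative 6750. Total 6750.
Minimum: 6750.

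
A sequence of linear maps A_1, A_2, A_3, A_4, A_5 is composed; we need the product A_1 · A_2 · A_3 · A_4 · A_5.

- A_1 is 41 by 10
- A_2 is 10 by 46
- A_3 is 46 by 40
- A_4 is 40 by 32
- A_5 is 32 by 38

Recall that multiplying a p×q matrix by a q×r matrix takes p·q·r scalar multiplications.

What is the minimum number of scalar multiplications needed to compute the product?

58940

Adjacent pairs: A_1A_2 = 41·10·46 = 18860; A_2A_3 = 10·46·40 = 18400; A_3A_4 = 46·40·32 = 58880; A_4A_5 = 40·32·38 = 48640.
Length 3: A_1..A_3: k=1: 0+18400+41·10·40=34800; k=2: 18860+0+41·46·40=94300 → min 34800 | A_2..A_4: k=2: 0+58880+10·46·32=73600; k=3: 18400+0+10·40·32=31200 → min 31200 | A_3..A_5: k=3: 0+48640+46·40·38=118560; k=4: 58880+0+46·32·38=114816 → min 114816.
Length 4: A_1..A_4: k=1: 0+31200+41·10·32=44320; k=2: 18860+58880+41·46·32=138092; k=3: 34800+0+41·40·32=87280 → min 44320 | A_2..A_5: k=2: 0+114816+10·46·38=132296; k=3: 18400+48640+10·40·38=82240; k=4: 31200+0+10·32·38=43360 → min 43360.
Length 5: A_1..A_5: k=1: 0+43360+41·10·38=58940; k=2: 18860+114816+41·46·38=205344; k=3: 34800+48640+41·40·38=145760; k=4: 44320+0+41·32·38=94176 → min 58940.
Optimal order: (A_1 · (((A_2 · A_3) · A_4) · A_5)) with cost 58940.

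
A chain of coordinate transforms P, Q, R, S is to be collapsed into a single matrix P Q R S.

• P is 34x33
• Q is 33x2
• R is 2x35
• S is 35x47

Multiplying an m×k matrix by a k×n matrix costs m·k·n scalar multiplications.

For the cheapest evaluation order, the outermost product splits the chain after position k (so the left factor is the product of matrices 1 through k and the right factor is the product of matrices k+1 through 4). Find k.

2

Adjacent pairs: PQ = 34·33·2 = 2244; QR = 33·2·35 = 2310; RS = 2·35·47 = 3290.
Length 3: P..R: k=1: 0+2310+34·33·35=41580; k=2: 2244+0+34·2·35=4624 → min 4624 | Q..S: k=2: 0+3290+33·2·47=6392; k=3: 2310+0+33·35·47=56595 → min 6392.
Top-level splits: k=1: (P..P)·(Q..S) → 0+6392+34·33·47 = 59126; k=2: (P..Q)·(R..S) → 2244+3290+34·2·47 = 8730; k=3: (P..R)·(S..S) → 4624+0+34·35·47 = 60554.
Best split is after Q, i.e. k = 2.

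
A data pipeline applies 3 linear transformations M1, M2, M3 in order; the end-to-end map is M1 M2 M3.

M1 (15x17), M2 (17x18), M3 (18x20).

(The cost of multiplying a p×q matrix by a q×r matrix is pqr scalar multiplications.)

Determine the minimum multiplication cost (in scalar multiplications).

9990

Order (M1 (M2 M3)): (M2 M3): 17×18 by 18×20 → 17×20, cost 17·18·20 = 6120; (M1 (M2 M3)): 15×17 by 17×20 → 15×20, cost 15·17·20 = 5100; cumulative 11220. Total 11220.
Order ((M1 M2) M3): (M1 M2): 15×17 by 17×18 → 15×18, cost 15·17·18 = 4590; ((M1 M2) M3): 15×18 by 18×20 → 15×20, cost 15·18·20 = 5400; cumulative 9990. Total 9990.
Minimum: 9990.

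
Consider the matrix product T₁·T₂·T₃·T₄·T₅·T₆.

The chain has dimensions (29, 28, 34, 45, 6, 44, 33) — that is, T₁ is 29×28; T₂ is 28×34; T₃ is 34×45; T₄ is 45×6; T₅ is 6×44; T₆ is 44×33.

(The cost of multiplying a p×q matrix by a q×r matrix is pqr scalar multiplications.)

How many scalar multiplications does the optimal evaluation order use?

34218

Adjacent pairs: T₁T₂ = 29·28·34 = 27608; T₂T₃ = 28·34·45 = 42840; T₃T₄ = 34·45·6 = 9180; T₄T₅ = 45·6·44 = 11880; T₅T₆ = 6·44·33 = 8712.
Length 3: T₁..T₃: k=1: 0+42840+29·28·45=79380; k=2: 27608+0+29·34·45=71978 → min 71978 | T₂..T₄: k=2: 0+9180+28·34·6=14892; k=3: 42840+0+28·45·6=50400 → min 14892 | T₃..T₅: k=3: 0+11880+34·45·44=79200; k=4: 9180+0+34·6·44=18156 → min 18156 | T₄..T₆: k=4: 0+8712+45·6·33=17622; k=5: 11880+0+45·44·33=77220 → min 17622.
Length 4: T₁..T₄: k=1: 0+14892+29·28·6=19764; k=2: 27608+9180+29·34·6=42704; k=3: 71978+0+29·45·6=79808 → min 19764 | T₂..T₅: k=2: 0+18156+28·34·44=60044; k=3: 42840+11880+28·45·44=110160; k=4: 14892+0+28·6·44=22284 → min 22284 | T₃..T₆: k=3: 0+17622+34·45·33=68112; k=4: 9180+8712+34·6·33=24624; k=5: 18156+0+34·44·33=67524 → min 24624.
Length 5: T₁..T₅: k=1: 0+22284+29·28·44=58012; k=2: 27608+18156+29·34·44=89148; k=3: 71978+11880+29·45·44=141278; k=4: 19764+0+29·6·44=27420 → min 27420 | T₂..T₆: k=2: 0+24624+28·34·33=56040; k=3: 42840+17622+28·45·33=102042; k=4: 14892+8712+28·6·33=29148; k=5: 22284+0+28·44·33=62940 → min 29148.
Length 6: T₁..T₆: k=1: 0+29148+29·28·33=55944; k=2: 27608+24624+29·34·33=84770; k=3: 71978+17622+29·45·33=132665; k=4: 19764+8712+29·6·33=34218; k=5: 27420+0+29·44·33=69528 → min 34218.
Optimal order: ((T₁·(T₂·(T₃·T₄)))·(T₅·T₆)) with cost 34218.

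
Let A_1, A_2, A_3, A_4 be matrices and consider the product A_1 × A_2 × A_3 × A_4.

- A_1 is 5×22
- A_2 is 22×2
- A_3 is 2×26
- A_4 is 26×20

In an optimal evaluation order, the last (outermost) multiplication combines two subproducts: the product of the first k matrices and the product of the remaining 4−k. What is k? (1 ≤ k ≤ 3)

Adjacent pairs: A_1A_2 = 5·22·2 = 220; A_2A_3 = 22·2·26 = 1144; A_3A_4 = 2·26·20 = 1040.
Length 3: A_1..A_3: k=1: 0+1144+5·22·26=4004; k=2: 220+0+5·2·26=480 → min 480 | A_2..A_4: k=2: 0+1040+22·2·20=1920; k=3: 1144+0+22·26·20=12584 → min 1920.
Top-level splits: k=1: (A_1..A_1)·(A_2..A_4) → 0+1920+5·22·20 = 4120; k=2: (A_1..A_2)·(A_3..A_4) → 220+1040+5·2·20 = 1460; k=3: (A_1..A_3)·(A_4..A_4) → 480+0+5·26·20 = 3080.
Best split is after A_2, i.e. k = 2.

2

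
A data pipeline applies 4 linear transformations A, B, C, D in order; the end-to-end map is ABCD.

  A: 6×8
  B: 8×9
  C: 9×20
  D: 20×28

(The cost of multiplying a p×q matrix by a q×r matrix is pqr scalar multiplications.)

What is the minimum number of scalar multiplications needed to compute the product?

Adjacent pairs: AB = 6·8·9 = 432; BC = 8·9·20 = 1440; CD = 9·20·28 = 5040.
Length 3: A..C: k=1: 0+1440+6·8·20=2400; k=2: 432+0+6·9·20=1512 → min 1512 | B..D: k=2: 0+5040+8·9·28=7056; k=3: 1440+0+8·20·28=5920 → min 5920.
Length 4: A..D: k=1: 0+5920+6·8·28=7264; k=2: 432+5040+6·9·28=6984; k=3: 1512+0+6·20·28=4872 → min 4872.
Optimal order: (((AB)C)D) with cost 4872.

4872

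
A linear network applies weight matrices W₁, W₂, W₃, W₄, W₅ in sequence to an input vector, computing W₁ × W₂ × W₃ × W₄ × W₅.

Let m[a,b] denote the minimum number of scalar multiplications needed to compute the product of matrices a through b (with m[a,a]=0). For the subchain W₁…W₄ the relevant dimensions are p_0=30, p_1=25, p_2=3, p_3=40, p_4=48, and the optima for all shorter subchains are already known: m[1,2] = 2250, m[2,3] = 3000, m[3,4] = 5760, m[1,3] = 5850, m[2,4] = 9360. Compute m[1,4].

12330

m[1,4] = min over k∈[1,3] of m[1,k]+m[k+1,4]+p_{0}·p_k·p_{4}.
k=1: 0 + 9360 + 30·25·48 = 45360; k=2: 2250 + 5760 + 30·3·48 = 12330; k=3: 5850 + 0 + 30·40·48 = 63450.
Minimum: 12330 at k=2.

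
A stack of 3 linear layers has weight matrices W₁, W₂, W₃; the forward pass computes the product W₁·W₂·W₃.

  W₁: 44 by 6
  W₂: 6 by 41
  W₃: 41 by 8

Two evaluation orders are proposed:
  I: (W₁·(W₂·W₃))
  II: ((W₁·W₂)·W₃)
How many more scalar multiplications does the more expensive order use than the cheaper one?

Order I = (W₁·(W₂·W₃)): (W₂·W₃): 6×41 by 41×8 → 6×8, cost 6·41·8 = 1968; (W₁·(W₂·W₃)): 44×6 by 6×8 → 44×8, cost 44·6·8 = 2112; cumulative 4080. Total 4080.
Order II = ((W₁·W₂)·W₃): (W₁·W₂): 44×6 by 6×41 → 44×41, cost 44·6·41 = 10824; ((W₁·W₂)·W₃): 44×41 by 41×8 → 44×8, cost 44·41·8 = 14432; cumulative 25256. Total 25256.
Difference: |4080 − 25256| = 21176.

21176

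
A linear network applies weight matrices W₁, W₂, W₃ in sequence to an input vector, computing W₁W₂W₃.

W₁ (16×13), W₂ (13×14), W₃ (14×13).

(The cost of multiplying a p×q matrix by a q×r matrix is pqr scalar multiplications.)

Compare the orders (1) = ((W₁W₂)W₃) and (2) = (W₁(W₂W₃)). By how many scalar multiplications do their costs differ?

754

Order (1) = ((W₁W₂)W₃): (W₁W₂): 16×13 by 13×14 → 16×14, cost 16·13·14 = 2912; ((W₁W₂)W₃): 16×14 by 14×13 → 16×13, cost 16·14·13 = 2912; cumulative 5824. Total 5824.
Order (2) = (W₁(W₂W₃)): (W₂W₃): 13×14 by 14×13 → 13×13, cost 13·14·13 = 2366; (W₁(W₂W₃)): 16×13 by 13×13 → 16×13, cost 16·13·13 = 2704; cumulative 5070. Total 5070.
Difference: |5824 − 5070| = 754.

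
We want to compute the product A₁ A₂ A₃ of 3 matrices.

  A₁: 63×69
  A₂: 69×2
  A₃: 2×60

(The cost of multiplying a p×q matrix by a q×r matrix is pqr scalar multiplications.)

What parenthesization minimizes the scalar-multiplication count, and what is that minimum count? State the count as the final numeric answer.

(A₁ (A₂ A₃)): cost 269100.
((A₁ A₂) A₃): cost 16254.
Optimal: ((A₁ A₂) A₃) with cost 16254.

16254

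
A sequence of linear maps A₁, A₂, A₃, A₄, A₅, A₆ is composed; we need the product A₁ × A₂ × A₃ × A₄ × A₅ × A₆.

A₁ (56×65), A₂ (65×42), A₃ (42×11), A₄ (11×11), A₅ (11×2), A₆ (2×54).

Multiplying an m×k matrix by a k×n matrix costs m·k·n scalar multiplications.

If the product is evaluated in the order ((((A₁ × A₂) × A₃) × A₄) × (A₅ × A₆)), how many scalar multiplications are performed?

219980

(A₁ × A₂): 56×65 by 65×42 → 56×42, cost 56·65·42 = 152880
((A₁ × A₂) × A₃): 56×42 by 42×11 → 56×11, cost 56·42·11 = 25872; cumulative 178752
(((A₁ × A₂) × A₃) × A₄): 56×11 by 11×11 → 56×11, cost 56·11·11 = 6776; cumulative 185528
(A₅ × A₆): 11×2 by 2×54 → 11×54, cost 11·2·54 = 1188
((((A₁ × A₂) × A₃) × A₄) × (A₅ × A₆)): 56×11 by 11×54 → 56×54, cost 56·11·54 = 33264; cumulative 219980
Total: 219980 scalar multiplications.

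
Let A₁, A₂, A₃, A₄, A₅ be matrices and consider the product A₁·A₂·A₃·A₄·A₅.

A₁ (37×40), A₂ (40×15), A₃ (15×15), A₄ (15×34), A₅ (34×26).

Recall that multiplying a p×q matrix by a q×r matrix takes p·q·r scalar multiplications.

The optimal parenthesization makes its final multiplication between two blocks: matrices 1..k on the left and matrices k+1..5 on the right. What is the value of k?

Adjacent pairs: A₁A₂ = 37·40·15 = 22200; A₂A₃ = 40·15·15 = 9000; A₃A₄ = 15·15·34 = 7650; A₄A₅ = 15·34·26 = 13260.
Length 3: A₁..A₃: k=1: 0+9000+37·40·15=31200; k=2: 22200+0+37·15·15=30525 → min 30525 | A₂..A₄: k=2: 0+7650+40·15·34=28050; k=3: 9000+0+40·15·34=29400 → min 28050 | A₃..A₅: k=3: 0+13260+15·15·26=19110; k=4: 7650+0+15·34·26=20910 → min 19110.
Length 4: A₁..A₄: k=1: 0+28050+37·40·34=78370; k=2: 22200+7650+37·15·34=48720; k=3: 30525+0+37·15·34=49395 → min 48720 | A₂..A₅: k=2: 0+19110+40·15·26=34710; k=3: 9000+13260+40·15·26=37860; k=4: 28050+0+40·34·26=63410 → min 34710.
Top-level splits: k=1: (A₁..A₁)·(A₂..A₅) → 0+34710+37·40·26 = 73190; k=2: (A₁..A₂)·(A₃..A₅) → 22200+19110+37·15·26 = 55740; k=3: (A₁..A₃)·(A₄..A₅) → 30525+13260+37·15·26 = 58215; k=4: (A₁..A₄)·(A₅..A₅) → 48720+0+37·34·26 = 81428.
Best split is after A₂, i.e. k = 2.

2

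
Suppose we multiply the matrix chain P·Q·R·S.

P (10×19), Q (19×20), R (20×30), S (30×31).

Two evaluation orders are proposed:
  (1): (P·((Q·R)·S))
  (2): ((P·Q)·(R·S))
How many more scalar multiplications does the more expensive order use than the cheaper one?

Order (1) = (P·((Q·R)·S)): (Q·R): 19×20 by 20×30 → 19×30, cost 19·20·30 = 11400; ((Q·R)·S): 19×30 by 30×31 → 19×31, cost 19·30·31 = 17670; cumulative 29070; (P·((Q·R)·S)): 10×19 by 19×31 → 10×31, cost 10·19·31 = 5890; cumulative 34960. Total 34960.
Order (2) = ((P·Q)·(R·S)): (P·Q): 10×19 by 19×20 → 10×20, cost 10·19·20 = 3800; (R·S): 20×30 by 30×31 → 20×31, cost 20·30·31 = 18600; ((P·Q)·(R·S)): 10×20 by 20×31 → 10×31, cost 10·20·31 = 6200; cumulative 28600. Total 28600.
Difference: |34960 − 28600| = 6360.

6360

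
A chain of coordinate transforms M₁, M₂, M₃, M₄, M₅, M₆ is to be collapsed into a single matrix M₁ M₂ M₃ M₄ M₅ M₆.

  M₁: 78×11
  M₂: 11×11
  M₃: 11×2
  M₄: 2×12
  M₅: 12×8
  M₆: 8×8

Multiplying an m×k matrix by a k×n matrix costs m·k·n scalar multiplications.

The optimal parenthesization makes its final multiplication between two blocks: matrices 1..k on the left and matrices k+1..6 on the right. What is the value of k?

3

Adjacent pairs: M₁M₂ = 78·11·11 = 9438; M₂M₃ = 11·11·2 = 242; M₃M₄ = 11·2·12 = 264; M₄M₅ = 2·12·8 = 192; M₅M₆ = 12·8·8 = 768.
Length 3: M₁..M₃: k=1: 0+242+78·11·2=1958; k=2: 9438+0+78·11·2=11154 → min 1958 | M₂..M₄: k=2: 0+264+11·11·12=1716; k=3: 242+0+11·2·12=506 → min 506 | M₃..M₅: k=3: 0+192+11·2·8=368; k=4: 264+0+11·12·8=1320 → min 368 | M₄..M₆: k=4: 0+768+2·12·8=960; k=5: 192+0+2·8·8=320 → min 320.
Length 4: M₁..M₄: k=1: 0+506+78·11·12=10802; k=2: 9438+264+78·11·12=19998; k=3: 1958+0+78·2·12=3830 → min 3830 | M₂..M₅: k=2: 0+368+11·11·8=1336; k=3: 242+192+11·2·8=610; k=4: 506+0+11·12·8=1562 → min 610 | M₃..M₆: k=3: 0+320+11·2·8=496; k=4: 264+768+11·12·8=2088; k=5: 368+0+11·8·8=1072 → min 496.
Length 5: M₁..M₅: k=1: 0+610+78·11·8=7474; k=2: 9438+368+78·11·8=16670; k=3: 1958+192+78·2·8=3398; k=4: 3830+0+78·12·8=11318 → min 3398 | M₂..M₆: k=2: 0+496+11·11·8=1464; k=3: 242+320+11·2·8=738; k=4: 506+768+11·12·8=2330; k=5: 610+0+11·8·8=1314 → min 738.
Top-level splits: k=1: (M₁..M₁)·(M₂..M₆) → 0+738+78·11·8 = 7602; k=2: (M₁..M₂)·(M₃..M₆) → 9438+496+78·11·8 = 16798; k=3: (M₁..M₃)·(M₄..M₆) → 1958+320+78·2·8 = 3526; k=4: (M₁..M₄)·(M₅..M₆) → 3830+768+78·12·8 = 12086; k=5: (M₁..M₅)·(M₆..M₆) → 3398+0+78·8·8 = 8390.
Best split is after M₃, i.e. k = 3.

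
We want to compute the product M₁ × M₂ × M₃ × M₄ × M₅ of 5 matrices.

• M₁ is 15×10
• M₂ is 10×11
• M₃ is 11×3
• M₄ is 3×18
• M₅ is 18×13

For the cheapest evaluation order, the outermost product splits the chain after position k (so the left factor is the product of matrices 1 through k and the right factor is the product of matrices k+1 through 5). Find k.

Adjacent pairs: M₁M₂ = 15·10·11 = 1650; M₂M₃ = 10·11·3 = 330; M₃M₄ = 11·3·18 = 594; M₄M₅ = 3·18·13 = 702.
Length 3: M₁..M₃: k=1: 0+330+15·10·3=780; k=2: 1650+0+15·11·3=2145 → min 780 | M₂..M₄: k=2: 0+594+10·11·18=2574; k=3: 330+0+10·3·18=870 → min 870 | M₃..M₅: k=3: 0+702+11·3·13=1131; k=4: 594+0+11·18·13=3168 → min 1131.
Length 4: M₁..M₄: k=1: 0+870+15·10·18=3570; k=2: 1650+594+15·11·18=5214; k=3: 780+0+15·3·18=1590 → min 1590 | M₂..M₅: k=2: 0+1131+10·11·13=2561; k=3: 330+702+10·3·13=1422; k=4: 870+0+10·18·13=3210 → min 1422.
Top-level splits: k=1: (M₁..M₁)·(M₂..M₅) → 0+1422+15·10·13 = 3372; k=2: (M₁..M₂)·(M₃..M₅) → 1650+1131+15·11·13 = 4926; k=3: (M₁..M₃)·(M₄..M₅) → 780+702+15·3·13 = 2067; k=4: (M₁..M₄)·(M₅..M₅) → 1590+0+15·18·13 = 5100.
Best split is after M₃, i.e. k = 3.

3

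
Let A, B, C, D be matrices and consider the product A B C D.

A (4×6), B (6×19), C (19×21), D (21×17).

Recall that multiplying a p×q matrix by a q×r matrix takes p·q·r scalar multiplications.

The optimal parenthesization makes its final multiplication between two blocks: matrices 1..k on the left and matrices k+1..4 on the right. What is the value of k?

Adjacent pairs: AB = 4·6·19 = 456; BC = 6·19·21 = 2394; CD = 19·21·17 = 6783.
Length 3: A..C: k=1: 0+2394+4·6·21=2898; k=2: 456+0+4·19·21=2052 → min 2052 | B..D: k=2: 0+6783+6·19·17=8721; k=3: 2394+0+6·21·17=4536 → min 4536.
Top-level splits: k=1: (A..A)·(B..D) → 0+4536+4·6·17 = 4944; k=2: (A..B)·(C..D) → 456+6783+4·19·17 = 8531; k=3: (A..C)·(D..D) → 2052+0+4·21·17 = 3480.
Best split is after C, i.e. k = 3.

3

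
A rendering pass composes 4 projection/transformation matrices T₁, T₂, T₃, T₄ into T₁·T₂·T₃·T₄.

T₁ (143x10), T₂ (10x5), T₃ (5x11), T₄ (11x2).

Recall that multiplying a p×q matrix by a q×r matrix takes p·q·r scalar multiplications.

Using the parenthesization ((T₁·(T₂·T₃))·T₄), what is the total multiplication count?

19426

(T₂·T₃): 10×5 by 5×11 → 10×11, cost 10·5·11 = 550
(T₁·(T₂·T₃)): 143×10 by 10×11 → 143×11, cost 143·10·11 = 15730; cumulative 16280
((T₁·(T₂·T₃))·T₄): 143×11 by 11×2 → 143×2, cost 143·11·2 = 3146; cumulative 19426
Total: 19426 scalar multiplications.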